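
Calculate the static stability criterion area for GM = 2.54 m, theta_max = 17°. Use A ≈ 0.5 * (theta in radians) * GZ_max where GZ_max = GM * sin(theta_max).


Formula: GZ_max = GM * sin(theta); Area = 0.5 * theta_rad * GZ_max
Step 1 — GZ_max = 2.54 * sin(17°) = 2.54 * 0.292372 = 0.742625 m
Step 2 — theta_rad = 17 * pi/180 = 0.296706 rad
Step 3 — Area = 0.5 * 0.296706 * 0.742625 ≈ 0.11017 m·rad (5 s.f.)

0.11017 m·rad


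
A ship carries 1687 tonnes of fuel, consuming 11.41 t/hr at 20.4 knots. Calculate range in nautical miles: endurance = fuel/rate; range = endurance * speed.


Formula: endurance = fuel / rate; range = endurance * speed
Step 1 — endurance = 1687 / 11.41 = 147.8528 hours
Step 2 — range = 147.8528 * 20.4 ≈ 3016.2 nautical miles (5 s.f.)

3016.2 NM


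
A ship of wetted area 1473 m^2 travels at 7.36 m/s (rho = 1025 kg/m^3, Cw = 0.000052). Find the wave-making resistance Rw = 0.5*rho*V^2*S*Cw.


Formula: Rw = 0.5 * rho * V^2 * S * Cw
Step 1 — V^2 = 7.36^2 = 54.1696
Step 2 — 0.5 * rho * V^2 = 0.5 * 1025 * 54.1696 = 27761.92
Step 3 — Rw = 27761.92 * 1473 * 0.000052 ≈ 2126.5 N (5 s.f.)

2126.5 N


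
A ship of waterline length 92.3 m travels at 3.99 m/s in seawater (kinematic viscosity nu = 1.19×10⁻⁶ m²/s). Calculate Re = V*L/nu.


Formula: Re = V * L / nu
Step 1 — V * L = 3.99 * 92.3 = 368.277 m^2/s
Step 2 — Re = 368.277 / 1.19e-6 = 3.09e+08

3.09e+08


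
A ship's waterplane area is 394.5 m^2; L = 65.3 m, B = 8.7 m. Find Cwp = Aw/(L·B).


Formula: Cwp = Aw / (L * B)
Step 1 — L * B = 65.3 * 8.7 = 568.11 m^2
Step 2 — Cwp = 394.5 / 568.11 ≈ 0.69441 (5 s.f.)

0.69441


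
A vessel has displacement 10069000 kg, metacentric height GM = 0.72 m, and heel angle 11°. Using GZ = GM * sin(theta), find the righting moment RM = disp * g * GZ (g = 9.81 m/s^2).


Formula: GZ = GM * sin(theta); RM = disp * g * GZ
Step 1 — GZ = 0.72 * sin(11°) = 0.72 * 0.190809 = 0.137382 m
Step 2 — RM = 10069000 * 9.81 * 0.137382 ≈ 13570000 N·m (5 s.f.)

13570000 N·m


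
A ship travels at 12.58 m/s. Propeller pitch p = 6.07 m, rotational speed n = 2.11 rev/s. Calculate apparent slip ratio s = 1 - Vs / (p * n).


Formula: s = 1 - Vs / (p * n)
Step 1 — p * n = 6.07 * 2.11 = 12.8077
Step 2 — Vs / (p*n) = 12.58 / 12.8077 = 0.982222 (6 d.p.)
Step 3 — s = 1 - 0.982222 = 0.017778

0.017778


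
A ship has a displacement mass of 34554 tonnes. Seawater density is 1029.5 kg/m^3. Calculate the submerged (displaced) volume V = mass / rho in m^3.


Formula: V = mass / rho
Step 1 — convert tonnes to kg: 34554 t * 1000 = 34554000 kg
Step 2 — V = 34554000 / 1029.5 ≈ 33564 m^3 (5 s.f.)

33564 m^3


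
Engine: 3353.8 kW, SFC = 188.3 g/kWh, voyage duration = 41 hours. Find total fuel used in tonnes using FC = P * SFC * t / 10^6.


Formula: FC (tonnes) = P * SFC * t / 1,000,000
Step 1 — P * SFC * t = 3353.8 * 188.3 * 41 = 25892342.14 g
Step 2 — FC (tonnes) = 25892342.14 / 1,000,000 ≈ 25.892 tonnes (5 s.f.)

25.892 tonnes


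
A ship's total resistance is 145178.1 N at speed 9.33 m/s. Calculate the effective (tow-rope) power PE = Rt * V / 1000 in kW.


Formula: PE = Rt * V / 1000 (kW)
Step 1 — PE (W) = 145178.1 * 9.33 = 1354511.673 W
Step 2 — PE (kW) = 1354511.673 / 1000 ≈ 1354.5 kW (5 s.f.)

1354.5 kW


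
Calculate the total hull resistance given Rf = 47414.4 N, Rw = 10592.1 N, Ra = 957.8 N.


Formula: Rt = Rf + Rw + Ra
Substituting: Rt = 47414.4 + 10592.1 + 957.8
Result: Rt = 58964.3 N

58964.3 N


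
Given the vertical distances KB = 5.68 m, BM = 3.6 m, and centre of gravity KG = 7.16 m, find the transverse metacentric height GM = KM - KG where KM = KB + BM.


Formula: GM = KB + BM - KG
Step 1 — KM = KB + BM = 5.68 + 3.6 = 9.28 m
Step 2 — GM = KM - KG = 9.28 - 7.16 = 2.12 m

2.12 m


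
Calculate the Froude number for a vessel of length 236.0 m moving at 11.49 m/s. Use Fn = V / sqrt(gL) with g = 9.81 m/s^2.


Formula: Fn = V / sqrt(g * L)
Step 1 — g * L = 9.81 * 236.0 = 2315.16
Step 2 — sqrt(g * L) = sqrt(2315.16) = 48.11611
Step 3 — Fn = 11.49 / 48.11611 ≈ 0.23880 (5 s.f.)

0.23880


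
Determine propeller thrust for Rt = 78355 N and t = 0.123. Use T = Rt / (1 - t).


Formula: T = Rt / (1 - t)
Step 1 — (1 - t) = 1 - 0.123 = 0.877
Step 2 — T = 78355 / 0.877 ≈ 89344 N (5 s.f.)

89344 N


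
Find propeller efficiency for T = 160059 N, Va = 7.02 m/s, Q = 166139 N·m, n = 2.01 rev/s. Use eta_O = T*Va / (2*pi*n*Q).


Formula: eta = T * Va / (2 * pi * n * Q)
Step 1 — numerator = T * Va = 160059 * 7.02 = 1123614.18
Step 2 — 2 * pi * n = 2 * pi * 2.01 = 12.629202
Step 3 — denominator = 12.629202 * 166139 = 2098202.99
Step 4 — eta = 1123614.18 / 2098202.99 ≈ 0.53551 (5 s.f.)

0.53551


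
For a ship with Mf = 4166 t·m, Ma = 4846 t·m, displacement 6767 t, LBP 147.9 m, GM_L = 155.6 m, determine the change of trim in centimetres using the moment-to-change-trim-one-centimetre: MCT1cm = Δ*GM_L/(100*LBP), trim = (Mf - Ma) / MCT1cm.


Formula: net trimming moment = Mf - Ma; MCT1cm = Δ*GM_L/(100*LBP); trim = net moment / MCT1cm
Step 1 — net trimming moment = 4166 - 4846 = -680 t·m
Step 2 — MCT1cm = 6767 * 155.6 / (100 * 147.9) = 71.193 t·m/cm
Step 3 — trim = -680 / 71.193 ≈ -9.5515 cm (5 s.f.)

-9.5515 cm


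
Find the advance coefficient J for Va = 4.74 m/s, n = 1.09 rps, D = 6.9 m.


Formula: J = Va / (n * D)
Step 1 — n * D = 1.09 * 6.9 = 7.521
Step 2 — J = 4.74 / 7.521 ≈ 0.63024 (5 s.f.)

0.63024


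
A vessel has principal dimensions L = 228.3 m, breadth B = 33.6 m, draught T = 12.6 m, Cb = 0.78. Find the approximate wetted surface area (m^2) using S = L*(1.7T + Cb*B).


Formula: S = 1.7*L*T + V/T with V = Cb*L*B*T, i.e. S = L * (1.7*T + Cb*B)
Step 1 — 1.7*T = 1.7 * 12.6 = 21.42 m
Step 2 — Cb*B = 0.78 * 33.6 = 26.208 m
Step 3 — 1.7*T + Cb*B = 21.42 + 26.208 = 47.628 m
Step 4 — S = 228.3 * 47.628 ≈ 10873 m^2 (5 s.f.)

10873 m^2


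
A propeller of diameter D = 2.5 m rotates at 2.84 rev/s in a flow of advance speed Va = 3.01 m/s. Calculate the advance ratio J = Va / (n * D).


Formula: J = Va / (n * D)
Step 1 — n * D = 2.84 * 2.5 = 7.1
Step 2 — J = 3.01 / 7.1 ≈ 0.42394 (5 s.f.)

0.42394


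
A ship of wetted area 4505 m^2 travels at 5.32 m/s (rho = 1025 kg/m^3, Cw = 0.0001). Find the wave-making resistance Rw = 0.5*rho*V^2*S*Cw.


Formula: Rw = 0.5 * rho * V^2 * S * Cw
Step 1 — V^2 = 5.32^2 = 28.3024
Step 2 — 0.5 * rho * V^2 = 0.5 * 1025 * 28.3024 = 14504.98
Step 3 — Rw = 14504.98 * 4505 * 0.0001 ≈ 6534.5 N (5 s.f.)

6534.5 N


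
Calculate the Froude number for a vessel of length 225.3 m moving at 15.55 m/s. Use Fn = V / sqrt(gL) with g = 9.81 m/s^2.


Formula: Fn = V / sqrt(g * L)
Step 1 — g * L = 9.81 * 225.3 = 2210.193
Step 2 — sqrt(g * L) = sqrt(2210.193) = 47.01269
Step 3 — Fn = 15.55 / 47.01269 ≈ 0.33076 (5 s.f.)

0.33076


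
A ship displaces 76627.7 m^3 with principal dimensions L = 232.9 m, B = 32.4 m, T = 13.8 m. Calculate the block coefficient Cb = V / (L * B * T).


Formula: Cb = V / (L * B * T)
Step 1 — L * B * T = 232.9 * 32.4 * 13.8 = 104134.248 m^3
Step 2 — Cb = 76627.7 / 104134.248 ≈ 0.73585 (5 s.f.)

0.73585


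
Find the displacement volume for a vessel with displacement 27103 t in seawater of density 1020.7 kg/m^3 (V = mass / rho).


Formula: V = mass / rho
Step 1 — convert tonnes to kg: 27103 t * 1000 = 27103000 kg
Step 2 — V = 27103000 / 1020.7 ≈ 26553 m^3 (5 s.f.)

26553 m^3


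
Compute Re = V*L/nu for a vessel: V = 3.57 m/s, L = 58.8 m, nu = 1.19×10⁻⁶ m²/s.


Formula: Re = V * L / nu
Step 1 — V * L = 3.57 * 58.8 = 209.916 m^2/s
Step 2 — Re = 209.916 / 1.19e-6 = 1.76e+08

1.76e+08


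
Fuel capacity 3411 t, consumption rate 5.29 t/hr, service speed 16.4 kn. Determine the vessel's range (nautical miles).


Formula: endurance = fuel / rate; range = endurance * speed
Step 1 — endurance = 3411 / 5.29 = 644.8015 hours
Step 2 — range = 644.8015 * 16.4 ≈ 10575 nautical miles (5 s.f.)

10575 NM


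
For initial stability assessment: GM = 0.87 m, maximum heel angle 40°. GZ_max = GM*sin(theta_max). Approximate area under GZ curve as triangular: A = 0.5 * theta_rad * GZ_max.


Formula: GZ_max = GM * sin(theta); Area = 0.5 * theta_rad * GZ_max
Step 1 — GZ_max = 0.87 * sin(40°) = 0.87 * 0.642788 = 0.559226 m
Step 2 — theta_rad = 40 * pi/180 = 0.698132 rad
Step 3 — Area = 0.5 * 0.698132 * 0.559226 ≈ 0.19521 m·rad (5 s.f.)

0.19521 m·rad


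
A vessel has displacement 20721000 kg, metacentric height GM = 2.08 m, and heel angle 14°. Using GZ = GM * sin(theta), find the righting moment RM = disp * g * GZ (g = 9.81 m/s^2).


Formula: GZ = GM * sin(theta); RM = disp * g * GZ
Step 1 — GZ = 2.08 * sin(14°) = 2.08 * 0.241922 = 0.503198 m
Step 2 — RM = 20721000 * 9.81 * 0.503198 ≈ 102290000 N·m (5 s.f.)

102290000 N·m


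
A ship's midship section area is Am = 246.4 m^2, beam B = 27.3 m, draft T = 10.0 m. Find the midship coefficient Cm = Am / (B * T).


Formula: Cm = Am / (B * T)
Step 1 — B * T = 27.3 * 10.0 = 273.0 m^2
Step 2 — Cm = 246.4 / 273.0 ≈ 0.90256 (5 s.f.)

0.90256


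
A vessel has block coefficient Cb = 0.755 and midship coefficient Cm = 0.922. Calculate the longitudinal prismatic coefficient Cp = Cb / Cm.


Formula: Cp = Cb / Cm
Substituting: Cp = 0.755 / 0.922
Result: Cp ≈ 0.81887 (5 s.f.)

0.81887


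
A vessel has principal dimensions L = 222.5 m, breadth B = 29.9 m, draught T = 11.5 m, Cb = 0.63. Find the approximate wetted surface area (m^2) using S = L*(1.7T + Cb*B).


Formula: S = 1.7*L*T + V/T with V = Cb*L*B*T, i.e. S = L * (1.7*T + Cb*B)
Step 1 — 1.7*T = 1.7 * 11.5 = 19.55 m
Step 2 — Cb*B = 0.63 * 29.9 = 18.837 m
Step 3 — 1.7*T + Cb*B = 19.55 + 18.837 = 38.387 m
Step 4 — S = 222.5 * 38.387 ≈ 8541.1 m^2 (5 s.f.)

8541.1 m^2


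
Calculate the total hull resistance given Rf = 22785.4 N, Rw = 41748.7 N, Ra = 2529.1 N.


Formula: Rt = Rf + Rw + Ra
Substituting: Rt = 22785.4 + 41748.7 + 2529.1
Result: Rt = 67063.2 N

67063.2 N


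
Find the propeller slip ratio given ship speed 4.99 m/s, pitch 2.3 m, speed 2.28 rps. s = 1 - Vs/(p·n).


Formula: s = 1 - Vs / (p * n)
Step 1 — p * n = 2.3 * 2.28 = 5.244
Step 2 — Vs / (p*n) = 4.99 / 5.244 = 0.951564 (6 d.p.)
Step 3 — s = 1 - 0.951564 = 0.048436

0.048436


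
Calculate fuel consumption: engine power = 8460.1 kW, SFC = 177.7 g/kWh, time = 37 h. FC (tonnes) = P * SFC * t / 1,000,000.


Formula: FC (tonnes) = P * SFC * t / 1,000,000
Step 1 — P * SFC * t = 8460.1 * 177.7 * 37 = 55624311.49 g
Step 2 — FC (tonnes) = 55624311.49 / 1,000,000 ≈ 55.624 tonnes (5 s.f.)

55.624 tonnes


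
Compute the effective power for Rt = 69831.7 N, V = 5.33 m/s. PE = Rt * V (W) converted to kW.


Formula: PE = Rt * V / 1000 (kW)
Step 1 — PE (W) = 69831.7 * 5.33 = 372202.961 W
Step 2 — PE (kW) = 372202.961 / 1000 ≈ 372.20 kW (5 s.f.)

372.20 kW


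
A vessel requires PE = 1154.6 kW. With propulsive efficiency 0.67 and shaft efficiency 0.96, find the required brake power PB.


Formula: PB = PE / (eta_D * eta_S)
Step 1 — combined efficiency = eta_D * eta_S = 0.67 * 0.96 = 0.6432
Step 2 — PB = 1154.6 / 0.6432 ≈ 1795.1 kW (5 s.f.)

1795.1 kW


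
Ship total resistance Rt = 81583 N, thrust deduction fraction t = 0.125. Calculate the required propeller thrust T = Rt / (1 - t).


Formula: T = Rt / (1 - t)
Step 1 — (1 - t) = 1 - 0.125 = 0.875
Step 2 — T = 81583 / 0.875 ≈ 93238 N (5 s.f.)

93238 N


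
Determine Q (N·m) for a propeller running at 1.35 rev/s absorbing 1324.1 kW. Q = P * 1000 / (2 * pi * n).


Formula: Q = P_W / (2 * pi * n)
Step 1 — P_W = 1324.1 kW * 1000 = 1324100.0 W
Step 2 — 2 * pi * n = 2 * pi * 1.35 = 8.4823
Step 3 — Q = 1324100.0 / 8.4823 ≈ 156100 N·m (5 s.f.)

156100 N·m


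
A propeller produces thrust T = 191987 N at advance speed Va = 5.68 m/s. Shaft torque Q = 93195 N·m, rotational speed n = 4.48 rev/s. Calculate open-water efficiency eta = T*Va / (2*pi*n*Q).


Formula: eta = T * Va / (2 * pi * n * Q)
Step 1 — numerator = T * Va = 191987 * 5.68 = 1090486.16
Step 2 — 2 * pi * n = 2 * pi * 4.48 = 28.14867
Step 3 — denominator = 28.14867 * 93195 = 2623315.3
Step 4 — eta = 1090486.16 / 2623315.3 ≈ 0.41569 (5 s.f.)

0.41569


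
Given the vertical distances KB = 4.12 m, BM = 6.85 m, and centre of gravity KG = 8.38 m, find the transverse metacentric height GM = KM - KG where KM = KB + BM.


Formula: GM = KB + BM - KG
Step 1 — KM = KB + BM = 4.12 + 6.85 = 10.97 m
Step 2 — GM = KM - KG = 10.97 - 8.38 = 2.59 m

2.59 m


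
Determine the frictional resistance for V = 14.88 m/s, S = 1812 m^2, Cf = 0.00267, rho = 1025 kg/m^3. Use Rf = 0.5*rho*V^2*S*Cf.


Formula: Rf = 0.5 * rho * V^2 * S * Cf
Step 1 — V^2 = 14.88^2 = 221.4144
Step 2 — 0.5 * rho * V^2 = 0.5 * 1025 * 221.4144 = 113474.88
Step 3 — Rf = 113474.88 * 1812 * 0.00267 ≈ 549000 N (5 s.f.)

549000 N


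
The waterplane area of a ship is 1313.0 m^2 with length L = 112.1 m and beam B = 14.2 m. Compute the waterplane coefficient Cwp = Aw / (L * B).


Formula: Cwp = Aw / (L * B)
Step 1 — L * B = 112.1 * 14.2 = 1591.82 m^2
Step 2 — Cwp = 1313.0 / 1591.82 ≈ 0.82484 (5 s.f.)

0.82484


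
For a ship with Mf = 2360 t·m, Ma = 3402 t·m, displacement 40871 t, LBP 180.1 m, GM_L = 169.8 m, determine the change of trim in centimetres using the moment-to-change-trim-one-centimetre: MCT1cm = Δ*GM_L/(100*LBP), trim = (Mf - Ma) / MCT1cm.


Formula: net trimming moment = Mf - Ma; MCT1cm = Δ*GM_L/(100*LBP); trim = net moment / MCT1cm
Step 1 — net trimming moment = 2360 - 3402 = -1042 t·m
Step 2 — MCT1cm = 40871 * 169.8 / (100 * 180.1) = 385.3357 t·m/cm
Step 3 — trim = -1042 / 385.3357 ≈ -2.7041 cm (5 s.f.)

-2.7041 cm


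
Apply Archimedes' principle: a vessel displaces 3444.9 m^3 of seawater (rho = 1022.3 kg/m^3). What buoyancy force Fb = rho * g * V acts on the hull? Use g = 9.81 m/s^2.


Formula: Fb = rho * g * V
Substituting: Fb = 1022.3 * 9.81 * 3444.9
Intermediate: 1022.3 * 9.81 = 10028.763
Result: Fb = 10028.763 * 3444.9 ≈ 34548000 N (5 s.f.)

34548000 N


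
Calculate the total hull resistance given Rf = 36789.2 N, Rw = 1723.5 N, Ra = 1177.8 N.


Formula: Rt = Rf + Rw + Ra
Substituting: Rt = 36789.2 + 1723.5 + 1177.8
Result: Rt = 39690.5 N

39690.5 N


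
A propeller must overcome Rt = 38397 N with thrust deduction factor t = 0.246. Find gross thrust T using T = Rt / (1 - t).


Formula: T = Rt / (1 - t)
Step 1 — (1 - t) = 1 - 0.246 = 0.754
Step 2 — T = 38397 / 0.754 ≈ 50924 N (5 s.f.)

50924 N


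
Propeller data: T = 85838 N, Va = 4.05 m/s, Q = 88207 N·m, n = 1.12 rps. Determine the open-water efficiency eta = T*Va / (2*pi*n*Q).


Formula: eta = T * Va / (2 * pi * n * Q)
Step 1 — numerator = T * Va = 85838 * 4.05 = 347643.9
Step 2 — 2 * pi * n = 2 * pi * 1.12 = 7.037168
Step 3 — denominator = 7.037168 * 88207 = 620727.48
Step 4 — eta = 347643.9 / 620727.48 ≈ 0.56006 (5 s.f.)

0.56006


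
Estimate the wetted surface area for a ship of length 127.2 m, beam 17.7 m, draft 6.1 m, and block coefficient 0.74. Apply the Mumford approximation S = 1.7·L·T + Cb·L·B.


Formula: S = 1.7*L*T + V/T with V = Cb*L*B*T, i.e. S = L * (1.7*T + Cb*B)
Step 1 — 1.7*T = 1.7 * 6.1 = 10.37 m
Step 2 — Cb*B = 0.74 * 17.7 = 13.098 m
Step 3 — 1.7*T + Cb*B = 10.37 + 13.098 = 23.468 m
Step 4 — S = 127.2 * 23.468 ≈ 2985.1 m^2 (5 s.f.)

2985.1 m^2


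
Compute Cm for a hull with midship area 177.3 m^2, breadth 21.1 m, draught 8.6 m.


Formula: Cm = Am / (B * T)
Step 1 — B * T = 21.1 * 8.6 = 181.46 m^2
Step 2 — Cm = 177.3 / 181.46 ≈ 0.97707 (5 s.f.)

0.97707


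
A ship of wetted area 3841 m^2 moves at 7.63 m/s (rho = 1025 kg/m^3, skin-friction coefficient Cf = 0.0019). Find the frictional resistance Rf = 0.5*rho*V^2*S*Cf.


Formula: Rf = 0.5 * rho * V^2 * S * Cf
Step 1 — V^2 = 7.63^2 = 58.2169
Step 2 — 0.5 * rho * V^2 = 0.5 * 1025 * 58.2169 = 29836.16125
Step 3 — Rf = 29836.16125 * 3841 * 0.0019 ≈ 217740 N (5 s.f.)

217740 N


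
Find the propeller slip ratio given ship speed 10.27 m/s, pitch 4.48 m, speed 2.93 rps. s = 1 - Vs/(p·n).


Formula: s = 1 - Vs / (p * n)
Step 1 — p * n = 4.48 * 2.93 = 13.1264
Step 2 — Vs / (p*n) = 10.27 / 13.1264 = 0.782393 (6 d.p.)
Step 3 — s = 1 - 0.782393 = 0.217607

0.217607


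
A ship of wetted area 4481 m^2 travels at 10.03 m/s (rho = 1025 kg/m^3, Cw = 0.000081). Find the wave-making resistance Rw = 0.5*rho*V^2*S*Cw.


Formula: Rw = 0.5 * rho * V^2 * S * Cw
Step 1 — V^2 = 10.03^2 = 100.6009
Step 2 — 0.5 * rho * V^2 = 0.5 * 1025 * 100.6009 = 51557.96125
Step 3 — Rw = 51557.96125 * 4481 * 0.000081 ≈ 18714 N (5 s.f.)

18714 N


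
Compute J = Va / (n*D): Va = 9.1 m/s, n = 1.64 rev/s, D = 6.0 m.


Formula: J = Va / (n * D)
Step 1 — n * D = 1.64 * 6.0 = 9.84
Step 2 — J = 9.1 / 9.84 ≈ 0.92480 (5 s.f.)

0.92480


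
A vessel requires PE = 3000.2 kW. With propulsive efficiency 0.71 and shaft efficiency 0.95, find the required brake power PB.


Formula: PB = PE / (eta_D * eta_S)
Step 1 — combined efficiency = eta_D * eta_S = 0.71 * 0.95 = 0.6745
Step 2 — PB = 3000.2 / 0.6745 ≈ 4448.0 kW (5 s.f.)

4448.0 kW


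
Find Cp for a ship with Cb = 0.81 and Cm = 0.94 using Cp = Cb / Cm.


Formula: Cp = Cb / Cm
Substituting: Cp = 0.81 / 0.94
Result: Cp ≈ 0.86170 (5 s.f.)

0.86170


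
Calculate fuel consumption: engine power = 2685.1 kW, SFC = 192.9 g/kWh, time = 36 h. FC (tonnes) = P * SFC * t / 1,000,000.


Formula: FC (tonnes) = P * SFC * t / 1,000,000
Step 1 — P * SFC * t = 2685.1 * 192.9 * 36 = 18646408.44 g
Step 2 — FC (tonnes) = 18646408.44 / 1,000,000 ≈ 18.646 tonnes (5 s.f.)

18.646 tonnes


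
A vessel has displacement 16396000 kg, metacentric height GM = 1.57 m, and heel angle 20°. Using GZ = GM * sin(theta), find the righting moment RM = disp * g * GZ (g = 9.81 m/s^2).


Formula: GZ = GM * sin(theta); RM = disp * g * GZ
Step 1 — GZ = 1.57 * sin(20°) = 1.57 * 0.34202 = 0.536971 m
Step 2 — RM = 16396000 * 9.81 * 0.536971 ≈ 86369000 N·m (5 s.f.)

86369000 N·m


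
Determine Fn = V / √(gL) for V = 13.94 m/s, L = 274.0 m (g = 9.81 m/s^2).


Formula: Fn = V / sqrt(g * L)
Step 1 — g * L = 9.81 * 274.0 = 2687.94
Step 2 — sqrt(g * L) = sqrt(2687.94) = 51.845347
Step 3 — Fn = 13.94 / 51.845347 ≈ 0.26888 (5 s.f.)

0.26888


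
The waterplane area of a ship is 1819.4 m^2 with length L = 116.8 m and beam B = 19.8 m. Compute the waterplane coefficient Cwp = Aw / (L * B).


Formula: Cwp = Aw / (L * B)
Step 1 — L * B = 116.8 * 19.8 = 2312.64 m^2
Step 2 — Cwp = 1819.4 / 2312.64 ≈ 0.78672 (5 s.f.)

0.78672


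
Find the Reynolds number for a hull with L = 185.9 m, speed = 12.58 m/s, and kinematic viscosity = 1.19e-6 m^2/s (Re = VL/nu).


Formula: Re = V * L / nu
Step 1 — V * L = 12.58 * 185.9 = 2338.622 m^2/s
Step 2 — Re = 2338.622 / 1.19e-6 = 1.97e+09

1.97e+09


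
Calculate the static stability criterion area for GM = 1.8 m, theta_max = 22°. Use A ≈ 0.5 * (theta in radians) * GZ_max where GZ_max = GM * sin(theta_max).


Formula: GZ_max = GM * sin(theta); Area = 0.5 * theta_rad * GZ_max
Step 1 — GZ_max = 1.8 * sin(22°) = 1.8 * 0.374607 = 0.674293 m
Step 2 — theta_rad = 22 * pi/180 = 0.383972 rad
Step 3 — Area = 0.5 * 0.383972 * 0.674293 ≈ 0.12945 m·rad (5 s.f.)

0.12945 m·rad


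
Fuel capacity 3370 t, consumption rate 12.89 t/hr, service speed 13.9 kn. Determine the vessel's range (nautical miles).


Formula: endurance = fuel / rate; range = endurance * speed
Step 1 — endurance = 3370 / 12.89 = 261.443 hours
Step 2 — range = 261.443 * 13.9 ≈ 3634.1 nautical miles (5 s.f.)

3634.1 NM


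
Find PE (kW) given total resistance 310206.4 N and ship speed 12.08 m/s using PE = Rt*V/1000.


Formula: PE = Rt * V / 1000 (kW)
Step 1 — PE (W) = 310206.4 * 12.08 = 3747293.312 W
Step 2 — PE (kW) = 3747293.312 / 1000 ≈ 3747.3 kW (5 s.f.)

3747.3 kW


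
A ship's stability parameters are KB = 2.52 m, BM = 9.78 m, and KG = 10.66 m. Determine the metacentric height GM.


Formula: GM = KB + BM - KG
Step 1 — KM = KB + BM = 2.52 + 9.78 = 12.3 m
Step 2 — GM = KM - KG = 12.3 - 10.66 = 1.64 m

1.64 m


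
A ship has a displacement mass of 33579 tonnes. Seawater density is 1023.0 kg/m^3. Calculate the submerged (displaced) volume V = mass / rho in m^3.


Formula: V = mass / rho
Step 1 — convert tonnes to kg: 33579 t * 1000 = 33579000 kg
Step 2 — V = 33579000 / 1023.0 ≈ 32824 m^3 (5 s.f.)

32824 m^3


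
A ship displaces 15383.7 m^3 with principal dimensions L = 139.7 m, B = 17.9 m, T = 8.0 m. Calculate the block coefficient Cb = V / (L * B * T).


Formula: Cb = V / (L * B * T)
Step 1 — L * B * T = 139.7 * 17.9 * 8.0 = 20005.04 m^3
Step 2 — Cb = 15383.7 / 20005.04 ≈ 0.76899 (5 s.f.)

0.76899


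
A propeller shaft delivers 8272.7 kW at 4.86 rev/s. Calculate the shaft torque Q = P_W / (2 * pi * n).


Formula: Q = P_W / (2 * pi * n)
Step 1 — P_W = 8272.7 kW * 1000 = 8272700.0 W
Step 2 — 2 * pi * n = 2 * pi * 4.86 = 30.536281
Step 3 — Q = 8272700.0 / 30.536281 ≈ 270910 N·m (5 s.f.)

270910 N·m


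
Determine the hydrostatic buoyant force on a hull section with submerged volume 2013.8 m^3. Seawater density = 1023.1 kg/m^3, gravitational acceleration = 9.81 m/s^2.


Formula: Fb = rho * g * V
Substituting: Fb = 1023.1 * 9.81 * 2013.8
Intermediate: 1023.1 * 9.81 = 10036.611
Result: Fb = 10036.611 * 2013.8 ≈ 20212000 N (5 s.f.)

20212000 N


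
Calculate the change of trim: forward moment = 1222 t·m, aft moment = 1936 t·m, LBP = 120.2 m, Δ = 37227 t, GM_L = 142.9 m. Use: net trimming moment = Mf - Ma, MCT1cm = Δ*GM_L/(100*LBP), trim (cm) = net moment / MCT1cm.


Formula: net trimming moment = Mf - Ma; MCT1cm = Δ*GM_L/(100*LBP); trim = net moment / MCT1cm
Step 1 — net trimming moment = 1222 - 1936 = -714 t·m
Step 2 — MCT1cm = 37227 * 142.9 / (100 * 120.2) = 442.5739 t·m/cm
Step 3 — trim = -714 / 442.5739 ≈ -1.6133 cm (5 s.f.)

-1.6133 cm


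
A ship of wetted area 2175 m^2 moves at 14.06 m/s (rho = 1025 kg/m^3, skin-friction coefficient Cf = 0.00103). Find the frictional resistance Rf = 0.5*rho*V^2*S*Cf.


Formula: Rf = 0.5 * rho * V^2 * S * Cf
Step 1 — V^2 = 14.06^2 = 197.6836
Step 2 — 0.5 * rho * V^2 = 0.5 * 1025 * 197.6836 = 101312.845
Step 3 — Rf = 101312.845 * 2175 * 0.00103 ≈ 226970 N (5 s.f.)

226970 N


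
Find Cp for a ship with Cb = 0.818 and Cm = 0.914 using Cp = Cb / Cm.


Formula: Cp = Cb / Cm
Substituting: Cp = 0.818 / 0.914
Result: Cp ≈ 0.89497 (5 s.f.)

0.89497


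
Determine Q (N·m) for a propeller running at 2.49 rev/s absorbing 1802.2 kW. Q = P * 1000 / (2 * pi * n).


Formula: Q = P_W / (2 * pi * n)
Step 1 — P_W = 1802.2 kW * 1000 = 1802200.0 W
Step 2 — 2 * pi * n = 2 * pi * 2.49 = 15.645131
Step 3 — Q = 1802200.0 / 15.645131 ≈ 115190 N·m (5 s.f.)

115190 N·m


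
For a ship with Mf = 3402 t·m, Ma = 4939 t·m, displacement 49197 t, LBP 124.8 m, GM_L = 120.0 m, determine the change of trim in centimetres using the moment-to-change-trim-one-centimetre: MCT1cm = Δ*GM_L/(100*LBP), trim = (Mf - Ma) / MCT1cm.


Formula: net trimming moment = Mf - Ma; MCT1cm = Δ*GM_L/(100*LBP); trim = net moment / MCT1cm
Step 1 — net trimming moment = 3402 - 4939 = -1537 t·m
Step 2 — MCT1cm = 49197 * 120.0 / (100 * 124.8) = 473.0481 t·m/cm
Step 3 — trim = -1537 / 473.0481 ≈ -3.2491 cm (5 s.f.)

-3.2491 cm


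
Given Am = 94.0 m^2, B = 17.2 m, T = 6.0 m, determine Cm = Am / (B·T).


Formula: Cm = Am / (B * T)
Step 1 — B * T = 17.2 * 6.0 = 103.2 m^2
Step 2 — Cm = 94.0 / 103.2 ≈ 0.91085 (5 s.f.)

0.91085


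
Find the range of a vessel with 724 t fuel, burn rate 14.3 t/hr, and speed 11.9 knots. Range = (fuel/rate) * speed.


Formula: endurance = fuel / rate; range = endurance * speed
Step 1 — endurance = 724 / 14.3 = 50.6294 hours
Step 2 — range = 50.6294 * 11.9 ≈ 602.49 nautical miles (5 s.f.)

602.49 NM


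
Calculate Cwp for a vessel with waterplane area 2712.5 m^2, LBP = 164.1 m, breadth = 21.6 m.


Formula: Cwp = Aw / (L * B)
Step 1 — L * B = 164.1 * 21.6 = 3544.56 m^2
Step 2 — Cwp = 2712.5 / 3544.56 ≈ 0.76526 (5 s.f.)

0.76526


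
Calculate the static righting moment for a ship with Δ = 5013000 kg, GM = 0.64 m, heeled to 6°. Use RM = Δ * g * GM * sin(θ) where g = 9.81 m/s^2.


Formula: GZ = GM * sin(theta); RM = disp * g * GZ
Step 1 — GZ = 0.64 * sin(6°) = 0.64 * 0.104528 = 0.066898 m
Step 2 — RM = 5013000 * 9.81 * 0.066898 ≈ 3289900 N·m (5 s.f.)

3289900 N·m


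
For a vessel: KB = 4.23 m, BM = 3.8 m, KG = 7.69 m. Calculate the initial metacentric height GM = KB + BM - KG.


Formula: GM = KB + BM - KG
Step 1 — KM = KB + BM = 4.23 + 3.8 = 8.03 m
Step 2 — GM = KM - KG = 8.03 - 7.69 = 0.34 m

0.34 m


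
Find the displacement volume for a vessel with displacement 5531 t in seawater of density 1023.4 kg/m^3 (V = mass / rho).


Formula: V = mass / rho
Step 1 — convert tonnes to kg: 5531 t * 1000 = 5531000 kg
Step 2 — V = 5531000 / 1023.4 ≈ 5404.5 m^3 (5 s.f.)

5404.5 m^3


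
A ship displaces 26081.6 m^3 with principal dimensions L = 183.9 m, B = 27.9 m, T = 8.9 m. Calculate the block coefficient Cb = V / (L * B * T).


Formula: Cb = V / (L * B * T)
Step 1 — L * B * T = 183.9 * 27.9 * 8.9 = 45664.209 m^3
Step 2 — Cb = 26081.6 / 45664.209 ≈ 0.57116 (5 s.f.)

0.57116


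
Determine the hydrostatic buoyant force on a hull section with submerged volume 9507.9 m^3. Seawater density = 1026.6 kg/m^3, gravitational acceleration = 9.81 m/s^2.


Formula: Fb = rho * g * V
Substituting: Fb = 1026.6 * 9.81 * 9507.9
Intermediate: 1026.6 * 9.81 = 10070.946
Result: Fb = 10070.946 * 9507.9 ≈ 95754000 N (5 s.f.)

95754000 N


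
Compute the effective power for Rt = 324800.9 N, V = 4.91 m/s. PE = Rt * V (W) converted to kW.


Formula: PE = Rt * V / 1000 (kW)
Step 1 — PE (W) = 324800.9 * 4.91 = 1594772.419 W
Step 2 — PE (kW) = 1594772.419 / 1000 ≈ 1594.8 kW (5 s.f.)

1594.8 kW


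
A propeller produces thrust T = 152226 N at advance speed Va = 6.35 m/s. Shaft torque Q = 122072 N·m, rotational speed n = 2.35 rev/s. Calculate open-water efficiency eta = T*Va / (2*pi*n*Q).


Formula: eta = T * Va / (2 * pi * n * Q)
Step 1 — numerator = T * Va = 152226 * 6.35 = 966635.1
Step 2 — 2 * pi * n = 2 * pi * 2.35 = 14.765485
Step 3 — denominator = 14.765485 * 122072 = 1802452.28
Step 4 — eta = 966635.1 / 1802452.28 ≈ 0.53629 (5 s.f.)

0.53629


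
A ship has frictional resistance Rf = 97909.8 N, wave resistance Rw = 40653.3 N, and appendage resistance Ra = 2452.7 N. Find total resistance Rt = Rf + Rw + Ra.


Formula: Rt = Rf + Rw + Ra
Substituting: Rt = 97909.8 + 40653.3 + 2452.7
Result: Rt = 141015.8 N

141015.8 N


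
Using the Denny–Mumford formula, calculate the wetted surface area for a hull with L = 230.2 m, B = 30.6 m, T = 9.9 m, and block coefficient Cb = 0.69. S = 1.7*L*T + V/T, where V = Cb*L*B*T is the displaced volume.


Formula: S = 1.7*L*T + V/T with V = Cb*L*B*T, i.e. S = L * (1.7*T + Cb*B)
Step 1 — 1.7*T = 1.7 * 9.9 = 16.83 m
Step 2 — Cb*B = 0.69 * 30.6 = 21.114 m
Step 3 — 1.7*T + Cb*B = 16.83 + 21.114 = 37.944 m
Step 4 — S = 230.2 * 37.944 ≈ 8734.7 m^2 (5 s.f.)

8734.7 m^2


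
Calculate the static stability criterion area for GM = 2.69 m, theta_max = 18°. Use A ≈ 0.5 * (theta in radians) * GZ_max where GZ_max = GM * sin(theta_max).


Formula: GZ_max = GM * sin(theta); Area = 0.5 * theta_rad * GZ_max
Step 1 — GZ_max = 2.69 * sin(18°) = 2.69 * 0.309017 = 0.831256 m
Step 2 — theta_rad = 18 * pi/180 = 0.314159 rad
Step 3 — Area = 0.5 * 0.314159 * 0.831256 ≈ 0.13057 m·rad (5 s.f.)

0.13057 m·rad


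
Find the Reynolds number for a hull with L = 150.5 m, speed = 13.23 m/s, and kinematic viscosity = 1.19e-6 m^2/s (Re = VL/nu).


Formula: Re = V * L / nu
Step 1 — V * L = 13.23 * 150.5 = 1991.115 m^2/s
Step 2 — Re = 1991.115 / 1.19e-6 = 1.67e+09

1.67e+09


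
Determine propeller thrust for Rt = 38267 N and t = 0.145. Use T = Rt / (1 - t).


Formula: T = Rt / (1 - t)
Step 1 — (1 - t) = 1 - 0.145 = 0.855
Step 2 — T = 38267 / 0.855 ≈ 44757 N (5 s.f.)

44757 N


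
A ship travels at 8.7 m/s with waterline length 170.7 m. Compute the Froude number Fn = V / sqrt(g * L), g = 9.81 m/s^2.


Formula: Fn = V / sqrt(g * L)
Step 1 — g * L = 9.81 * 170.7 = 1674.567
Step 2 — sqrt(g * L) = sqrt(1674.567) = 40.921474
Step 3 — Fn = 8.7 / 40.921474 ≈ 0.21260 (5 s.f.)

0.21260


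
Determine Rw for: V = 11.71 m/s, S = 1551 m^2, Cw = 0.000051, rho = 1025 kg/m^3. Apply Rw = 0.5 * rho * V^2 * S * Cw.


Formula: Rw = 0.5 * rho * V^2 * S * Cw
Step 1 — V^2 = 11.71^2 = 137.1241
Step 2 — 0.5 * rho * V^2 = 0.5 * 1025 * 137.1241 = 70276.10125
Step 3 — Rw = 70276.10125 * 1551 * 0.000051 ≈ 5558.9 N (5 s.f.)

5558.9 N


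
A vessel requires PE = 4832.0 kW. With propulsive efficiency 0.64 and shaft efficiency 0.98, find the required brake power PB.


Formula: PB = PE / (eta_D * eta_S)
Step 1 — combined efficiency = eta_D * eta_S = 0.64 * 0.98 = 0.6272
Step 2 — PB = 4832.0 / 0.6272 ≈ 7704.1 kW (5 s.f.)

7704.1 kW


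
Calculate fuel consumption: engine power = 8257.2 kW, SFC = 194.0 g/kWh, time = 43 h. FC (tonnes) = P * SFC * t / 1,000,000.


Formula: FC (tonnes) = P * SFC * t / 1,000,000
Step 1 — P * SFC * t = 8257.2 * 194.0 * 43 = 68881562.4 g
Step 2 — FC (tonnes) = 68881562.4 / 1,000,000 ≈ 68.882 tonnes (5 s.f.)

68.882 tonnes


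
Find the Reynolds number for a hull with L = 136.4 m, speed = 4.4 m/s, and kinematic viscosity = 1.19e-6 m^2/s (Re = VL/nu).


Formula: Re = V * L / nu
Step 1 — V * L = 4.4 * 136.4 = 600.16 m^2/s
Step 2 — Re = 600.16 / 1.19e-6 = 5.04e+08

5.04e+08


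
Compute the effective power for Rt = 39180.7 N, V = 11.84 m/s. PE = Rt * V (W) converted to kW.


Formula: PE = Rt * V / 1000 (kW)
Step 1 — PE (W) = 39180.7 * 11.84 = 463899.488 W
Step 2 — PE (kW) = 463899.488 / 1000 ≈ 463.90 kW (5 s.f.)

463.90 kW


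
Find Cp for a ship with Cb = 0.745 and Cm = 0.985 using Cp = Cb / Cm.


Formula: Cp = Cb / Cm
Substituting: Cp = 0.745 / 0.985
Result: Cp ≈ 0.75635 (5 s.f.)

0.75635


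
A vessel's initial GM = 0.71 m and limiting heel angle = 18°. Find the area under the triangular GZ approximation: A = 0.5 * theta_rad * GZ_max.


Formula: GZ_max = GM * sin(theta); Area = 0.5 * theta_rad * GZ_max
Step 1 — GZ_max = 0.71 * sin(18°) = 0.71 * 0.309017 = 0.219402 m
Step 2 — theta_rad = 18 * pi/180 = 0.314159 rad
Step 3 — Area = 0.5 * 0.314159 * 0.219402 ≈ 0.034464 m·rad (5 s.f.)

0.034464 m·rad


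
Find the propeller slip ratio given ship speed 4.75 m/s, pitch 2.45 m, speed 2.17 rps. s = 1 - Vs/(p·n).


Formula: s = 1 - Vs / (p * n)
Step 1 — p * n = 2.45 * 2.17 = 5.3165
Step 2 — Vs / (p*n) = 4.75 / 5.3165 = 0.893445 (6 d.p.)
Step 3 — s = 1 - 0.893445 = 0.106555

0.106555


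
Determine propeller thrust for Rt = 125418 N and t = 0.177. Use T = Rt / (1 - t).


Formula: T = Rt / (1 - t)
Step 1 — (1 - t) = 1 - 0.177 = 0.823
Step 2 — T = 125418 / 0.823 ≈ 152390 N (5 s.f.)

152390 N


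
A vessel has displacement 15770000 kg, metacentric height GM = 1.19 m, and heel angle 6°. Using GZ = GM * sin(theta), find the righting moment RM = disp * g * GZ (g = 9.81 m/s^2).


Formula: GZ = GM * sin(theta); RM = disp * g * GZ
Step 1 — GZ = 1.19 * sin(6°) = 1.19 * 0.104528 = 0.124388 m
Step 2 — RM = 15770000 * 9.81 * 0.124388 ≈ 19243000 N·m (5 s.f.)

19243000 N·m


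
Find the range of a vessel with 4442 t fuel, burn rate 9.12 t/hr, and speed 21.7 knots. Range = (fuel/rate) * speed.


Formula: endurance = fuel / rate; range = endurance * speed
Step 1 — endurance = 4442 / 9.12 = 487.0614 hours
Step 2 — range = 487.0614 * 21.7 ≈ 10569 nautical miles (5 s.f.)

10569 NM


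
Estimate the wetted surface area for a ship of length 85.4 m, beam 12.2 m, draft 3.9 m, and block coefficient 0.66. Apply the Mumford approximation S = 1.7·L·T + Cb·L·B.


Formula: S = 1.7*L*T + V/T with V = Cb*L*B*T, i.e. S = L * (1.7*T + Cb*B)
Step 1 — 1.7*T = 1.7 * 3.9 = 6.63 m
Step 2 — Cb*B = 0.66 * 12.2 = 8.052 m
Step 3 — 1.7*T + Cb*B = 6.63 + 8.052 = 14.682 m
Step 4 — S = 85.4 * 14.682 ≈ 1253.8 m^2 (5 s.f.)

1253.8 m^2


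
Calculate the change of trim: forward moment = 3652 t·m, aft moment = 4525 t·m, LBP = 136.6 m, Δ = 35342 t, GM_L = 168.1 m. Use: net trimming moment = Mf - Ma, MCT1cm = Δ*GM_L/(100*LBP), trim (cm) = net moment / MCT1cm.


Formula: net trimming moment = Mf - Ma; MCT1cm = Δ*GM_L/(100*LBP); trim = net moment / MCT1cm
Step 1 — net trimming moment = 3652 - 4525 = -873 t·m
Step 2 — MCT1cm = 35342 * 168.1 / (100 * 136.6) = 434.9188 t·m/cm
Step 3 — trim = -873 / 434.9188 ≈ -2.0073 cm (5 s.f.)

-2.0073 cm


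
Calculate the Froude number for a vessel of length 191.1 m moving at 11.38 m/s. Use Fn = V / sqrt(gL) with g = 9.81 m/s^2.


Formula: Fn = V / sqrt(g * L)
Step 1 — g * L = 9.81 * 191.1 = 1874.691
Step 2 — sqrt(g * L) = sqrt(1874.691) = 43.297702
Step 3 — Fn = 11.38 / 43.297702 ≈ 0.26283 (5 s.f.)

0.26283


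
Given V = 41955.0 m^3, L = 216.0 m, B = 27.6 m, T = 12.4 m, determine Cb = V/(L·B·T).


Formula: Cb = V / (L * B * T)
Step 1 — L * B * T = 216.0 * 27.6 * 12.4 = 73923.84 m^3
Step 2 — Cb = 41955.0 / 73923.84 ≈ 0.56754 (5 s.f.)

0.56754


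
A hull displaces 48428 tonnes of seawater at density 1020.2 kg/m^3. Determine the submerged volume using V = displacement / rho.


Formula: V = mass / rho
Step 1 — convert tonnes to kg: 48428 t * 1000 = 48428000 kg
Step 2 — V = 48428000 / 1020.2 ≈ 47469 m^3 (5 s.f.)

47469 m^3


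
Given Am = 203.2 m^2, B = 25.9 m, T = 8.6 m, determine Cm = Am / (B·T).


Formula: Cm = Am / (B * T)
Step 1 — B * T = 25.9 * 8.6 = 222.74 m^2
Step 2 — Cm = 203.2 / 222.74 ≈ 0.91227 (5 s.f.)

0.91227


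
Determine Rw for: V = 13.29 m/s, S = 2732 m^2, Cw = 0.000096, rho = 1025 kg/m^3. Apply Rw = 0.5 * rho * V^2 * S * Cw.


Formula: Rw = 0.5 * rho * V^2 * S * Cw
Step 1 — V^2 = 13.29^2 = 176.6241
Step 2 — 0.5 * rho * V^2 = 0.5 * 1025 * 176.6241 = 90519.85125
Step 3 — Rw = 90519.85125 * 2732 * 0.000096 ≈ 23741 N (5 s.f.)

23741 N


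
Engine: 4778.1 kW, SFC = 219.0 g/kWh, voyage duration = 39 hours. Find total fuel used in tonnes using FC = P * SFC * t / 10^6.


Formula: FC (tonnes) = P * SFC * t / 1,000,000
Step 1 — P * SFC * t = 4778.1 * 219.0 * 39 = 40809752.1 g
Step 2 — FC (tonnes) = 40809752.1 / 1,000,000 ≈ 40.810 tonnes (5 s.f.)

40.810 tonnes


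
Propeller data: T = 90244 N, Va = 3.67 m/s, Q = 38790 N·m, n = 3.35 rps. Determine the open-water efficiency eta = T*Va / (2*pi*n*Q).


Formula: eta = T * Va / (2 * pi * n * Q)
Step 1 — numerator = T * Va = 90244 * 3.67 = 331195.48
Step 2 — 2 * pi * n = 2 * pi * 3.35 = 21.048671
Step 3 — denominator = 21.048671 * 38790 = 816477.95
Step 4 — eta = 331195.48 / 816477.95 ≈ 0.40564 (5 s.f.)

0.40564


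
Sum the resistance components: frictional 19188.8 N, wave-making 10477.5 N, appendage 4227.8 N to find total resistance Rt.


Formula: Rt = Rf + Rw + Ra
Substituting: Rt = 19188.8 + 10477.5 + 4227.8
Result: Rt = 33894.1 N

33894.1 N


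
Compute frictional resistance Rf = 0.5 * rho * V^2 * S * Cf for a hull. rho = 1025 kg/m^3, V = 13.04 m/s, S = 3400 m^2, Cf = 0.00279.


Formula: Rf = 0.5 * rho * V^2 * S * Cf
Step 1 — V^2 = 13.04^2 = 170.0416
Step 2 — 0.5 * rho * V^2 = 0.5 * 1025 * 170.0416 = 87146.32
Step 3 — Rf = 87146.32 * 3400 * 0.00279 ≈ 826670 N (5 s.f.)

826670 N


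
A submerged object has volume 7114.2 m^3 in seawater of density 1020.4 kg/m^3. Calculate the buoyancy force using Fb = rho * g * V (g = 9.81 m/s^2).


Formula: Fb = rho * g * V
Substituting: Fb = 1020.4 * 9.81 * 7114.2
Intermediate: 1020.4 * 9.81 = 10010.124
Result: Fb = 10010.124 * 7114.2 ≈ 71214000 N (5 s.f.)

71214000 N


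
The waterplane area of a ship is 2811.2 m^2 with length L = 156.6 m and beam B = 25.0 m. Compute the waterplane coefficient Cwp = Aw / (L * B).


Formula: Cwp = Aw / (L * B)
Step 1 — L * B = 156.6 * 25.0 = 3915.0 m^2
Step 2 — Cwp = 2811.2 / 3915.0 ≈ 0.71806 (5 s.f.)

0.71806


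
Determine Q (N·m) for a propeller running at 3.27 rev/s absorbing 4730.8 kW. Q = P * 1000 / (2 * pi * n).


Formula: Q = P_W / (2 * pi * n)
Step 1 — P_W = 4730.8 kW * 1000 = 4730800.0 W
Step 2 — 2 * pi * n = 2 * pi * 3.27 = 20.546016
Step 3 — Q = 4730800.0 / 20.546016 ≈ 230250 N·m (5 s.f.)

230250 N·m


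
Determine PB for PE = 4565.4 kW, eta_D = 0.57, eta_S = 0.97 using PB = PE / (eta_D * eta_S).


Formula: PB = PE / (eta_D * eta_S)
Step 1 — combined efficiency = eta_D * eta_S = 0.57 * 0.97 = 0.5529
Step 2 — PB = 4565.4 / 0.5529 ≈ 8257.2 kW (5 s.f.)

8257.2 kW


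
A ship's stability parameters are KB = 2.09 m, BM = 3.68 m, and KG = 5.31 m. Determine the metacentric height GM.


Formula: GM = KB + BM - KG
Step 1 — KM = KB + BM = 2.09 + 3.68 = 5.77 m
Step 2 — GM = KM - KG = 5.77 - 5.31 = 0.46 m

0.46 m


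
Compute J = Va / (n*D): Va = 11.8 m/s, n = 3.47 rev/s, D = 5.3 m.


Formula: J = Va / (n * D)
Step 1 — n * D = 3.47 * 5.3 = 18.391
Step 2 — J = 11.8 / 18.391 ≈ 0.64162 (5 s.f.)

0.64162


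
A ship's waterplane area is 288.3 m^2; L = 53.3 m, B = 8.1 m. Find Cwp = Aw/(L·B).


Formula: Cwp = Aw / (L * B)
Step 1 — L * B = 53.3 * 8.1 = 431.73 m^2
Step 2 — Cwp = 288.3 / 431.73 ≈ 0.66778 (5 s.f.)

0.66778


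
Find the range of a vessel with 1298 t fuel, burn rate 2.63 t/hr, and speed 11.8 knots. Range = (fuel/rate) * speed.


Formula: endurance = fuel / rate; range = endurance * speed
Step 1 — endurance = 1298 / 2.63 = 493.5361 hours
Step 2 — range = 493.5361 * 11.8 ≈ 5823.7 nautical miles (5 s.f.)

5823.7 NM


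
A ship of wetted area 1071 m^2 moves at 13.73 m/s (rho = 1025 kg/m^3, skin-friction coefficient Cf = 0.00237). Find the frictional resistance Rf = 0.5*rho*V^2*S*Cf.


Formula: Rf = 0.5 * rho * V^2 * S * Cf
Step 1 — V^2 = 13.73^2 = 188.5129
Step 2 — 0.5 * rho * V^2 = 0.5 * 1025 * 188.5129 = 96612.86125
Step 3 — Rf = 96612.86125 * 1071 * 0.00237 ≈ 245230 N (5 s.f.)

245230 N


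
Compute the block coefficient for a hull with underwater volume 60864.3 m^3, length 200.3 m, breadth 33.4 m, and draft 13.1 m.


Formula: Cb = V / (L * B * T)
Step 1 — L * B * T = 200.3 * 33.4 * 13.1 = 87639.262 m^3
Step 2 — Cb = 60864.3 / 87639.262 ≈ 0.69449 (5 s.f.)

0.69449


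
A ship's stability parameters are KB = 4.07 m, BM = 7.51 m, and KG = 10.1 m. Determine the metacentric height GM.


Formula: GM = KB + BM - KG
Step 1 — KM = KB + BM = 4.07 + 7.51 = 11.58 m
Step 2 — GM = KM - KG = 11.58 - 10.1 = 1.48 m

1.48 m


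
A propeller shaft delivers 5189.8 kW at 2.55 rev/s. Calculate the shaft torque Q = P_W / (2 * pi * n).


Formula: Q = P_W / (2 * pi * n)
Step 1 — P_W = 5189.8 kW * 1000 = 5189800.0 W
Step 2 — 2 * pi * n = 2 * pi * 2.55 = 16.022123
Step 3 — Q = 5189800.0 / 16.022123 ≈ 323910 N·m (5 s.f.)

323910 N·m


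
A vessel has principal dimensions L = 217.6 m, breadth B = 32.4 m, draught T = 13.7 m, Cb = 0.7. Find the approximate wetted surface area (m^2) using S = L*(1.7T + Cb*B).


Formula: S = 1.7*L*T + V/T with V = Cb*L*B*T, i.e. S = L * (1.7*T + Cb*B)
Step 1 — 1.7*T = 1.7 * 13.7 = 23.29 m
Step 2 — Cb*B = 0.7 * 32.4 = 22.68 m
Step 3 — 1.7*T + Cb*B = 23.29 + 22.68 = 45.97 m
Step 4 — S = 217.6 * 45.97 ≈ 10003 m^2 (5 s.f.)

10003 m^2


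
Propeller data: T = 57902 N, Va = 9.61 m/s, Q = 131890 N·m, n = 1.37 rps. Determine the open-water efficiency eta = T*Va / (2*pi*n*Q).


Formula: eta = T * Va / (2 * pi * n * Q)
Step 1 — numerator = T * Va = 57902 * 9.61 = 556438.22
Step 2 — 2 * pi * n = 2 * pi * 1.37 = 8.607964
Step 3 — denominator = 8.607964 * 131890 = 1135304.37
Step 4 — eta = 556438.22 / 1135304.37 ≈ 0.49012 (5 s.f.)

0.49012
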